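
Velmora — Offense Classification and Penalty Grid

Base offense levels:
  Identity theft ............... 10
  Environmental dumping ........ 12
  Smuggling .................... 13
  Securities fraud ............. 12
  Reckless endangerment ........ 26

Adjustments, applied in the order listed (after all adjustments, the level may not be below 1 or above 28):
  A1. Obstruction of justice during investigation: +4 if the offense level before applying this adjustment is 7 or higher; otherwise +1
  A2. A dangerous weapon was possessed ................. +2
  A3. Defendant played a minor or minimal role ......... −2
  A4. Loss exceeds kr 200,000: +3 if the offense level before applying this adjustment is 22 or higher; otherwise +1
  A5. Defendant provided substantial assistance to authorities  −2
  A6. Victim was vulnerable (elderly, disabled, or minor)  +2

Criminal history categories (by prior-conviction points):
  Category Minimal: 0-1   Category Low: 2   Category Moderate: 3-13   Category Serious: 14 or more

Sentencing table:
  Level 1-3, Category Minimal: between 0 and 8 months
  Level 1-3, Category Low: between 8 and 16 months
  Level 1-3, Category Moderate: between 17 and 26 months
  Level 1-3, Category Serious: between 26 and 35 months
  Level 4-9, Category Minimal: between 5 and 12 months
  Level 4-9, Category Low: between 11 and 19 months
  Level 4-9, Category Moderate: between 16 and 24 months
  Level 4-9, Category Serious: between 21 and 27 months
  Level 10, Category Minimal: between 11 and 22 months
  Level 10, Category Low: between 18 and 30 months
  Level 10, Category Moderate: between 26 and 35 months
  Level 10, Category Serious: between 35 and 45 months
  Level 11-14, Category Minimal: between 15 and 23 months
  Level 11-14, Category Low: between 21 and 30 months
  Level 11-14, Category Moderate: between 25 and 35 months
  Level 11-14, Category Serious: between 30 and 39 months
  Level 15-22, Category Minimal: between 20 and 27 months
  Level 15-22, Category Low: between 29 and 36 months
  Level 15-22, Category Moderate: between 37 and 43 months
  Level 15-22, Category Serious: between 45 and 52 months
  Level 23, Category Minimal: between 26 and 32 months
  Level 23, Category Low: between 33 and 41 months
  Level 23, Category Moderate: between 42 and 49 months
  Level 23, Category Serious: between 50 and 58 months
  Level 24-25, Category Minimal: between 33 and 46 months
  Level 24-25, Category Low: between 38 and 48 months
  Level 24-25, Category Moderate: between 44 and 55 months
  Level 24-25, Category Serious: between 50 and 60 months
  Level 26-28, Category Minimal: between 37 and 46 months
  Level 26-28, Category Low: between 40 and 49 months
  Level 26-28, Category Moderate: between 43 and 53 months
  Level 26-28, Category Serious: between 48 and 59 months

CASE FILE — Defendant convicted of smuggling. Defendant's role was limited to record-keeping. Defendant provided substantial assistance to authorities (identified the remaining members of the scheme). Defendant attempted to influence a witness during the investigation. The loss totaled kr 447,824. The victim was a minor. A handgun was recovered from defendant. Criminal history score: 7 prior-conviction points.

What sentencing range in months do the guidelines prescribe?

37-43 months

Base offense level for smuggling: 13.
A1 applies (level before this adjustment is 13 ≥ 7, so +4): 13 + 4 = 17.
A2 applies: 17 + 2 = 19.
A3 applies: 19 − 2 = 17.
A4 applies (level before this adjustment is 17 < 22, so +1): 17 + 1 = 18.
A5 applies: 18 − 2 = 16.
A6 applies: 16 + 2 = 18.
Final offense level: 18.
Criminal history: 7 prior points → Category Moderate (3-13).
Level 18 falls in the 15-22 band.
Grid: Level 15-22 × Category Moderate = 37-43 months.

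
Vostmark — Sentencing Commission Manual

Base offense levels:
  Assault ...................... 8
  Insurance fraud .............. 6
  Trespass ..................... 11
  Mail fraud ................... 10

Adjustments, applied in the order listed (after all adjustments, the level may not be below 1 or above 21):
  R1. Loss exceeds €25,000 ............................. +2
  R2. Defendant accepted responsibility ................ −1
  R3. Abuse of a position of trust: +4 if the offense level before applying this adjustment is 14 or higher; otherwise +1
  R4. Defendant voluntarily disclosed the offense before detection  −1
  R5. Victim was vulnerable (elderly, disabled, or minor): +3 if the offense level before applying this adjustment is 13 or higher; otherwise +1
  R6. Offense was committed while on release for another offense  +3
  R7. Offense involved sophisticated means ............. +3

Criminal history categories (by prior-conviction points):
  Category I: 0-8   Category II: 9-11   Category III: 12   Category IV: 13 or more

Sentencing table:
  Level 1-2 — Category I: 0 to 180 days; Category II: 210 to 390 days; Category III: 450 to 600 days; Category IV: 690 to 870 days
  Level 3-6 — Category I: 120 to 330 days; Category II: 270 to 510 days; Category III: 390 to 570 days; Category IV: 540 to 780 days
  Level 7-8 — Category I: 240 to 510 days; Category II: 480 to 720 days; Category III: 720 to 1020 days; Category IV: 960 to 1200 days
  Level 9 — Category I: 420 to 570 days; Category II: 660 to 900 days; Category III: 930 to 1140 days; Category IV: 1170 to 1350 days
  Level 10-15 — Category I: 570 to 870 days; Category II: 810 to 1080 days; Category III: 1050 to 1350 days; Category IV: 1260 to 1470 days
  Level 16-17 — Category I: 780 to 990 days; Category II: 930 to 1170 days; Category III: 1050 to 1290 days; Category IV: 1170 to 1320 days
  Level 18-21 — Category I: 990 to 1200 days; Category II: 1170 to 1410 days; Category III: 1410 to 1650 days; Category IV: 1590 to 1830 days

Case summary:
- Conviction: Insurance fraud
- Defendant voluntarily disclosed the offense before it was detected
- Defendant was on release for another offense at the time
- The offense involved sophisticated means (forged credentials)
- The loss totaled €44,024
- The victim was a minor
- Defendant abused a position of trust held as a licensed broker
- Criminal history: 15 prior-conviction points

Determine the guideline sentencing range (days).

Base offense level for insurance fraud: 6.
R1 applies: 6 + 2 = 8.
R3 applies (level before this adjustment is 8 < 14, so +1): 8 + 1 = 9.
R4 applies: 9 − 1 = 8.
R5 applies (level before this adjustment is 8 < 13, so +1): 8 + 1 = 9.
R6 applies: 9 + 3 = 12.
R7 applies: 12 + 3 = 15.
Final offense level: 15.
Criminal history: 15 prior points → Category IV (13+).
Level 15 falls in the 10-15 band.
Grid: Level 10-15 × Category IV = 1260-1470 days.

1260-1470 days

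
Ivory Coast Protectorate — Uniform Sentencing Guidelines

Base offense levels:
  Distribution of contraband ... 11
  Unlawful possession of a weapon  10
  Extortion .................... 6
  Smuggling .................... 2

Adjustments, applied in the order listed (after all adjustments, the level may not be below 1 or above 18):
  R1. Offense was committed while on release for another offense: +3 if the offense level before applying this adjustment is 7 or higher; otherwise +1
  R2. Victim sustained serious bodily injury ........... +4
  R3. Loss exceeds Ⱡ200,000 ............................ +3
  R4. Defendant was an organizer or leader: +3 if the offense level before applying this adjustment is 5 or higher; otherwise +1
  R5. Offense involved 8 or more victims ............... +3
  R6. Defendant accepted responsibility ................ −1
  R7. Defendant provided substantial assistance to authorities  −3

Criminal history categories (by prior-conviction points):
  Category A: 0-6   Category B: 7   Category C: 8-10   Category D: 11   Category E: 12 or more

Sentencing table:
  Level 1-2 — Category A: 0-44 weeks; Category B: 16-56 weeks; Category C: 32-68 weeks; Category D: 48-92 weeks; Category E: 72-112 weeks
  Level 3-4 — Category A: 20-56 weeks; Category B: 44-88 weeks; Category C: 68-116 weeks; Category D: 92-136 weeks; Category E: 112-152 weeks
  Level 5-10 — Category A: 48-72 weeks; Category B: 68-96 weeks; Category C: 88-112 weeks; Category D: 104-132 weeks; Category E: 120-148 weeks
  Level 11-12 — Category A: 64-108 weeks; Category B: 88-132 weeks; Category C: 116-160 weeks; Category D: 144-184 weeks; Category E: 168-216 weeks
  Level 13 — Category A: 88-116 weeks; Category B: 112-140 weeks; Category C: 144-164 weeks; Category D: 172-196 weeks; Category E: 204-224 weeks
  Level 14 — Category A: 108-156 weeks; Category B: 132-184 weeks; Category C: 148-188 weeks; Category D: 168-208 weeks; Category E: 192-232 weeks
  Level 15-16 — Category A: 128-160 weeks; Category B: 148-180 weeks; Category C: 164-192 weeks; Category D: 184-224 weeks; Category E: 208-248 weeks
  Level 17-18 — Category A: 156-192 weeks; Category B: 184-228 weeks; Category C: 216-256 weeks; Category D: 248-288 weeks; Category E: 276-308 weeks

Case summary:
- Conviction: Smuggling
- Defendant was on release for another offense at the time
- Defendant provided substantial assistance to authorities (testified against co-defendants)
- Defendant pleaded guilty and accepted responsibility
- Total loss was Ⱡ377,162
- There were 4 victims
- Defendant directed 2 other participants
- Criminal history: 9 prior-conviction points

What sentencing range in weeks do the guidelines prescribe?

Base offense level for smuggling: 2.
R1 applies (level before this adjustment is 2 < 7, so +1): 2 + 1 = 3.
R3 applies: 3 + 3 = 6.
R4 applies (level before this adjustment is 6 ≥ 5, so +3): 6 + 3 = 9.
R5 does not apply.
R6 applies: 9 − 1 = 8.
R7 applies: 8 − 3 = 5.
Final offense level: 5.
Criminal history: 9 prior points → Category C (8-10).
Level 5 falls in the 5-10 band.
Grid: Level 5-10 × Category C = 88-112 weeks.

88-112 weeks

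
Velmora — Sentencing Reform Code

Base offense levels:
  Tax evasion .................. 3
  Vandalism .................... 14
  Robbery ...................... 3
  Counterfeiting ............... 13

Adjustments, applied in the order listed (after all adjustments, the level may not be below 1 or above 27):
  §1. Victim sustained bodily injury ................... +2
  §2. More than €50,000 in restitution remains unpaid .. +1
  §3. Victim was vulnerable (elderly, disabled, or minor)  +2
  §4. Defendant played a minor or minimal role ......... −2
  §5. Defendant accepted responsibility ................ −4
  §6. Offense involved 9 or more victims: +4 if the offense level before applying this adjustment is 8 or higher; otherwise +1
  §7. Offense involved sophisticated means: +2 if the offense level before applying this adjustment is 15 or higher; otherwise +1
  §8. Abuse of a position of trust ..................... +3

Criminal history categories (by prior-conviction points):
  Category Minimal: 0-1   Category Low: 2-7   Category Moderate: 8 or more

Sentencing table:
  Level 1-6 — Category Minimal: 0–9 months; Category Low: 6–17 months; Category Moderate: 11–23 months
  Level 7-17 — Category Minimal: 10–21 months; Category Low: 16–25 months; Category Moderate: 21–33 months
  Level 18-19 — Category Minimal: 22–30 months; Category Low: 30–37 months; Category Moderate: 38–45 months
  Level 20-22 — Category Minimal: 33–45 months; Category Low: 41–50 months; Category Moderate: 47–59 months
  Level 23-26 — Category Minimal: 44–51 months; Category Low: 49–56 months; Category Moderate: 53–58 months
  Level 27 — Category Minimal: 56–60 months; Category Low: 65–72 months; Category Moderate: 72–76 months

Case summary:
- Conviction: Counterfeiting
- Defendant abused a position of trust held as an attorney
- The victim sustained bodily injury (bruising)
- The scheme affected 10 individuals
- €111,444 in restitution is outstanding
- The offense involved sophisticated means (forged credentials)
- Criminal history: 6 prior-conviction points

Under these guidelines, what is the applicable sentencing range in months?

Base offense level for counterfeiting: 13.
§1 applies: 13 + 2 = 15.
§2 applies: 15 + 1 = 16.
§5 does not apply.
§6 applies (level before this adjustment is 16 ≥ 8, so +4): 16 + 4 = 20.
§7 applies (level before this adjustment is 20 ≥ 15, so +2): 20 + 2 = 22.
§8 applies: 22 + 3 = 25.
Final offense level: 25.
Criminal history: 6 prior points → Category Low (2-7).
Level 25 falls in the 23-26 band.
Grid: Level 23-26 × Category Low = 49-56 months.

49-56 months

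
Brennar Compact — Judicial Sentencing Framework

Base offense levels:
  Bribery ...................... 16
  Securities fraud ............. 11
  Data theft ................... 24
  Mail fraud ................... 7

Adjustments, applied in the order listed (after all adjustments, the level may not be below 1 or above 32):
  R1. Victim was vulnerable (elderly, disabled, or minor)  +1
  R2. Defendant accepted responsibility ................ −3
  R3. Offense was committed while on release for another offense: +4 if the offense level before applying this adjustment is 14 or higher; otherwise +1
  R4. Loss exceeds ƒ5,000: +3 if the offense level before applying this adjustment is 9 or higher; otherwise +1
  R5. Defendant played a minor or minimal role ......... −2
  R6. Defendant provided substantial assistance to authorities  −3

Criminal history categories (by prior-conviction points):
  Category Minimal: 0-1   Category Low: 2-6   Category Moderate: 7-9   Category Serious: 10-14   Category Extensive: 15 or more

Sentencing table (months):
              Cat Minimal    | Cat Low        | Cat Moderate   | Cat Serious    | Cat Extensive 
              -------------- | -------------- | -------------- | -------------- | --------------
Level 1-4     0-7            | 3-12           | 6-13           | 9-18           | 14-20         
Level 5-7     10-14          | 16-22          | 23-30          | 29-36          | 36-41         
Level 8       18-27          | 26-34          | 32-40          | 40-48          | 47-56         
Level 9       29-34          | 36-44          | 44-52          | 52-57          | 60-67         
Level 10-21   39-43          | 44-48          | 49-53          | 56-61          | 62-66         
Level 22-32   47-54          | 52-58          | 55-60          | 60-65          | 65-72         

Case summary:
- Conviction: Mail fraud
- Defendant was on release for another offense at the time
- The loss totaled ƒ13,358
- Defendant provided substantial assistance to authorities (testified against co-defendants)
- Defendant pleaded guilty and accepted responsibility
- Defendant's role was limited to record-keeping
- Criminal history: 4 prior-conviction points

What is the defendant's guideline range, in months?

3-12 months

Base offense level for mail fraud: 7.
R1 does not apply.
R2 applies: 7 − 3 = 4.
R3 applies (level before this adjustment is 4 < 14, so +1): 4 + 1 = 5.
R4 applies (level before this adjustment is 5 < 9, so +1): 5 + 1 = 6.
R5 applies: 6 − 2 = 4.
R6 applies: 4 − 3 = 1.
Final offense level: 1.
Criminal history: 4 prior points → Category Low (2-6).
Level 1 falls in the 1-4 band.
Grid: Level 1-4 × Category Low = 3-12 months.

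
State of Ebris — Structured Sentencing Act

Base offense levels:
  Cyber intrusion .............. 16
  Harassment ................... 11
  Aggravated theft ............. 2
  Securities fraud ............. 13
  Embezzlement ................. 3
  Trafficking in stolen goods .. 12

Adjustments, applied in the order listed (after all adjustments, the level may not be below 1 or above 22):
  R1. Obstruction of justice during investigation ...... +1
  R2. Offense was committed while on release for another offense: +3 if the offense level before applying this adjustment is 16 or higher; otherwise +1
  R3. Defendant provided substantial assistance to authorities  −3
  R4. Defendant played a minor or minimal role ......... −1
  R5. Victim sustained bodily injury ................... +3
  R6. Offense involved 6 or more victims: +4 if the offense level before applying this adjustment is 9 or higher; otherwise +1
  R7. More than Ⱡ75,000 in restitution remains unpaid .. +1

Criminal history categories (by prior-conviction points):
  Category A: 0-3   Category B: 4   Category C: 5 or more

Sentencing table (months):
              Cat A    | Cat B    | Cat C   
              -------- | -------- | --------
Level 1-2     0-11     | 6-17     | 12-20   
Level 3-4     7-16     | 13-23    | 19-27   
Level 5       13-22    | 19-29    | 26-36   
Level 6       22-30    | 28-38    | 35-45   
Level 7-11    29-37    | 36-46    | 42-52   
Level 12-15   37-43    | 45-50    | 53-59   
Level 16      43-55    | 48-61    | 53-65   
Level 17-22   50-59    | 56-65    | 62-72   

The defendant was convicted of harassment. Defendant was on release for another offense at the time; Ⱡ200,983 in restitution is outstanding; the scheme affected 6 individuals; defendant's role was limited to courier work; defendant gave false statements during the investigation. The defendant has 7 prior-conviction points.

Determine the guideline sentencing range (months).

Base offense level for harassment: 11.
R1 applies: 11 + 1 = 12.
R2 applies (level before this adjustment is 12 < 16, so +1): 12 + 1 = 13.
R4 applies: 13 − 1 = 12.
R6 applies (level before this adjustment is 12 ≥ 9, so +4): 12 + 4 = 16.
R7 applies: 16 + 1 = 17.
Final offense level: 17.
Criminal history: 7 prior points → Category C (5+).
Level 17 falls in the 17-22 band.
Grid: Level 17-22 × Category C = 62-72 months.

62-72 months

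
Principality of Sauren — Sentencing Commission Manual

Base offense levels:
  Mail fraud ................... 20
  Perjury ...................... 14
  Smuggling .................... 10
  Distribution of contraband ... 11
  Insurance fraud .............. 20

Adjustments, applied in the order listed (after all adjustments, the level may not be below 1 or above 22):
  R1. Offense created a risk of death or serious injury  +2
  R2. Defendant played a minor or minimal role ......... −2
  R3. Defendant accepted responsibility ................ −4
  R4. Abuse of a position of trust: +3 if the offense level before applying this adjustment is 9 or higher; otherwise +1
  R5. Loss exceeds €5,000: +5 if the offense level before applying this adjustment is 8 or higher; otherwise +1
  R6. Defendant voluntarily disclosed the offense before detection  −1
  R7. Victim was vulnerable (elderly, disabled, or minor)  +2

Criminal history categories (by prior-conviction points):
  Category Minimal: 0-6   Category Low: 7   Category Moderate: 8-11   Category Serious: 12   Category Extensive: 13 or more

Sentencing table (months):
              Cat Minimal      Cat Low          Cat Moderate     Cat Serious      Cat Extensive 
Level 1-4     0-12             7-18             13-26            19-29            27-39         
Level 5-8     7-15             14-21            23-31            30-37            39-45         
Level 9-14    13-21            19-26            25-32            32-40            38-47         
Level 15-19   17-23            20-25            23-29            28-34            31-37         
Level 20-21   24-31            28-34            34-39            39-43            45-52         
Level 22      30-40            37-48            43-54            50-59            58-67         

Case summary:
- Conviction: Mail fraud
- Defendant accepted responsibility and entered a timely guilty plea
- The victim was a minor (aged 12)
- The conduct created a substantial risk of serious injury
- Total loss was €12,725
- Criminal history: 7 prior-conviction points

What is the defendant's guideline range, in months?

Base offense level for mail fraud: 20.
R1 applies: 20 + 2 = 22.
R2 does not apply.
R3 applies: 22 − 4 = 18.
R5 applies (level before this adjustment is 18 ≥ 8, so +5): 18 + 5 = 23.
R7 applies: 23 + 2 = 25.
Level 25 exceeds the maximum of 22; capped at 22.
Final offense level: 22.
Criminal history: 7 prior points → Category Low (7).
Level 22 falls in the 22 band.
Grid: Level 22 × Category Low = 37-48 months.

37-48 months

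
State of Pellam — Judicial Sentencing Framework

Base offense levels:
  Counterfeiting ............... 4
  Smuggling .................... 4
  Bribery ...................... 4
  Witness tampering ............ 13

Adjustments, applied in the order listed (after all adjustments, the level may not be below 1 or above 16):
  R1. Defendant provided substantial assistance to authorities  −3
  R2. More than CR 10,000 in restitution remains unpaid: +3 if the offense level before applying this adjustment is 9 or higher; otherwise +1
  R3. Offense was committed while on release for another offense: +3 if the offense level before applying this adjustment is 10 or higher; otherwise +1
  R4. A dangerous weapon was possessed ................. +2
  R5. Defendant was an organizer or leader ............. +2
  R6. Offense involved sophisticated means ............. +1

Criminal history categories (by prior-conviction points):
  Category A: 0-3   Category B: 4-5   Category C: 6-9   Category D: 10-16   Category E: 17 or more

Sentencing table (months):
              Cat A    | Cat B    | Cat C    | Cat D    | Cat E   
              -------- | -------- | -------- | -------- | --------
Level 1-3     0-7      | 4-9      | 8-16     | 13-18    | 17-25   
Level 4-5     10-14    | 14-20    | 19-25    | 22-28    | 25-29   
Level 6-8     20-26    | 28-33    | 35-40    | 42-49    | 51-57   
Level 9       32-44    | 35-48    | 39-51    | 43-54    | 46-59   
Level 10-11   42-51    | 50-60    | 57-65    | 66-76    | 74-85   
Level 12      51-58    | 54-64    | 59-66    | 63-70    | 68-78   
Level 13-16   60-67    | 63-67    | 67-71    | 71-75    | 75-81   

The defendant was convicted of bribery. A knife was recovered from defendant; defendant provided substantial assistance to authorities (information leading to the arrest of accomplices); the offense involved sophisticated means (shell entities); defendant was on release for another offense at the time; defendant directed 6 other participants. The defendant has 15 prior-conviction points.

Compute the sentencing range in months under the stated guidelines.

Base offense level for bribery: 4.
R1 applies: 4 − 3 = 1.
R2 does not apply.
R3 applies (level before this adjustment is 1 < 10, so +1): 1 + 1 = 2.
R4 applies: 2 + 2 = 4.
R5 applies: 4 + 2 = 6.
R6 applies: 6 + 1 = 7.
Final offense level: 7.
Criminal history: 15 prior points → Category D (10-16).
Level 7 falls in the 6-8 band.
Grid: Level 6-8 × Category D = 42-49 months.

42-49 months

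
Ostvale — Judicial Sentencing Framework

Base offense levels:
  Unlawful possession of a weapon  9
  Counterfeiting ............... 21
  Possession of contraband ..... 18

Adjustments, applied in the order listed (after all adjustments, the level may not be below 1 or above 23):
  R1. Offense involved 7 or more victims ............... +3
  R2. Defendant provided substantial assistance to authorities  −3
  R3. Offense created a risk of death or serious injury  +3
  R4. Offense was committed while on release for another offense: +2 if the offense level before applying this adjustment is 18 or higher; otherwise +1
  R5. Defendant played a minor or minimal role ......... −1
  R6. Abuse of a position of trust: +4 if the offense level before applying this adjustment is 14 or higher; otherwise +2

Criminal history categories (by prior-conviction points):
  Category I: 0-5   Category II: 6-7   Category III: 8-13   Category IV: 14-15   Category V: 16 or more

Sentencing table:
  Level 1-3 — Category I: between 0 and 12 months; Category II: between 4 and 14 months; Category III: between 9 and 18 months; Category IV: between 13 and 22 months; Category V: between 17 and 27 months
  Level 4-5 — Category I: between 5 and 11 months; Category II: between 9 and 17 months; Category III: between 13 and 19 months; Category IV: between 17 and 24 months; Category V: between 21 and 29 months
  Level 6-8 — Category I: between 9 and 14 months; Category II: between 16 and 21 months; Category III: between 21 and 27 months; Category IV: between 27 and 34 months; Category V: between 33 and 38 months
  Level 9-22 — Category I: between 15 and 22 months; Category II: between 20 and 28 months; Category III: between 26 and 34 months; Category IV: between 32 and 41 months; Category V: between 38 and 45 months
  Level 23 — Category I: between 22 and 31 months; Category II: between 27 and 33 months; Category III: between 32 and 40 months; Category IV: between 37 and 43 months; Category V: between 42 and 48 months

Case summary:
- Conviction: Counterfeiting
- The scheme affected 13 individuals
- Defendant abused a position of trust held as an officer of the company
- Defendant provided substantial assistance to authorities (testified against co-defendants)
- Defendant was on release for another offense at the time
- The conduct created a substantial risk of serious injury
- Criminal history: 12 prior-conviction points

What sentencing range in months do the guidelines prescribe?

32-40 months

Base offense level for counterfeiting: 21.
R1 applies: 21 + 3 = 24.
R2 applies: 24 − 3 = 21.
R3 applies: 21 + 3 = 24.
R4 applies (level before this adjustment is 24 ≥ 18, so +2): 24 + 2 = 26.
R5 does not apply.
R6 applies (level before this adjustment is 26 ≥ 14, so +4): 26 + 4 = 30.
Level 30 exceeds the maximum of 23; capped at 23.
Final offense level: 23.
Criminal history: 12 prior points → Category III (8-13).
Level 23 falls in the 23 band.
Grid: Level 23 × Category III = 32-40 months.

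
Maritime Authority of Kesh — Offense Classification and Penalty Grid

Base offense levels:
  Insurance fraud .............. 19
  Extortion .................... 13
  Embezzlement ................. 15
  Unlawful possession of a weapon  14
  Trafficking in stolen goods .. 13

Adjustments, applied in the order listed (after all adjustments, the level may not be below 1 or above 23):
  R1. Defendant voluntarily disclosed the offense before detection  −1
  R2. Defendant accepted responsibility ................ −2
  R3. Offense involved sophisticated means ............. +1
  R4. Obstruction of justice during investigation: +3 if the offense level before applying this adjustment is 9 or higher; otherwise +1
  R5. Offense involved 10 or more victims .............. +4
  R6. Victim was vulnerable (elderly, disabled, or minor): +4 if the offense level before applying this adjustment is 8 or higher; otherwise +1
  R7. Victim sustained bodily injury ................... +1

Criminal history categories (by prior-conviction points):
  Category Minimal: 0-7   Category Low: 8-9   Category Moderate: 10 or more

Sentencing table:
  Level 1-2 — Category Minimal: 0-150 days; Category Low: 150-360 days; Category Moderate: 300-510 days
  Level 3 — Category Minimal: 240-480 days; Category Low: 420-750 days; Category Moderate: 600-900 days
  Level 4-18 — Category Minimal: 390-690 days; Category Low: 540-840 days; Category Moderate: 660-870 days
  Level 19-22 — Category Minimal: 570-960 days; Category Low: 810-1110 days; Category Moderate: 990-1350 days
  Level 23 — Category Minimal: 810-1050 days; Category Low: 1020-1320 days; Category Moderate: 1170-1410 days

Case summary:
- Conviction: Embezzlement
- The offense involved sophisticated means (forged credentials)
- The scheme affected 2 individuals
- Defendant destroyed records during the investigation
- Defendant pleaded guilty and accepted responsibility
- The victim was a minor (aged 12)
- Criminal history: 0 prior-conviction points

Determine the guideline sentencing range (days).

Base offense level for embezzlement: 15.
R2 applies: 15 − 2 = 13.
R3 applies: 13 + 1 = 14.
R4 applies (level before this adjustment is 14 ≥ 9, so +3): 14 + 3 = 17.
R6 applies (level before this adjustment is 17 ≥ 8, so +4): 17 + 4 = 21.
Final offense level: 21.
Criminal history: 0 prior points → Category Minimal (0-7).
Level 21 falls in the 19-22 band.
Grid: Level 19-22 × Category Minimal = 570-960 days.

570-960 days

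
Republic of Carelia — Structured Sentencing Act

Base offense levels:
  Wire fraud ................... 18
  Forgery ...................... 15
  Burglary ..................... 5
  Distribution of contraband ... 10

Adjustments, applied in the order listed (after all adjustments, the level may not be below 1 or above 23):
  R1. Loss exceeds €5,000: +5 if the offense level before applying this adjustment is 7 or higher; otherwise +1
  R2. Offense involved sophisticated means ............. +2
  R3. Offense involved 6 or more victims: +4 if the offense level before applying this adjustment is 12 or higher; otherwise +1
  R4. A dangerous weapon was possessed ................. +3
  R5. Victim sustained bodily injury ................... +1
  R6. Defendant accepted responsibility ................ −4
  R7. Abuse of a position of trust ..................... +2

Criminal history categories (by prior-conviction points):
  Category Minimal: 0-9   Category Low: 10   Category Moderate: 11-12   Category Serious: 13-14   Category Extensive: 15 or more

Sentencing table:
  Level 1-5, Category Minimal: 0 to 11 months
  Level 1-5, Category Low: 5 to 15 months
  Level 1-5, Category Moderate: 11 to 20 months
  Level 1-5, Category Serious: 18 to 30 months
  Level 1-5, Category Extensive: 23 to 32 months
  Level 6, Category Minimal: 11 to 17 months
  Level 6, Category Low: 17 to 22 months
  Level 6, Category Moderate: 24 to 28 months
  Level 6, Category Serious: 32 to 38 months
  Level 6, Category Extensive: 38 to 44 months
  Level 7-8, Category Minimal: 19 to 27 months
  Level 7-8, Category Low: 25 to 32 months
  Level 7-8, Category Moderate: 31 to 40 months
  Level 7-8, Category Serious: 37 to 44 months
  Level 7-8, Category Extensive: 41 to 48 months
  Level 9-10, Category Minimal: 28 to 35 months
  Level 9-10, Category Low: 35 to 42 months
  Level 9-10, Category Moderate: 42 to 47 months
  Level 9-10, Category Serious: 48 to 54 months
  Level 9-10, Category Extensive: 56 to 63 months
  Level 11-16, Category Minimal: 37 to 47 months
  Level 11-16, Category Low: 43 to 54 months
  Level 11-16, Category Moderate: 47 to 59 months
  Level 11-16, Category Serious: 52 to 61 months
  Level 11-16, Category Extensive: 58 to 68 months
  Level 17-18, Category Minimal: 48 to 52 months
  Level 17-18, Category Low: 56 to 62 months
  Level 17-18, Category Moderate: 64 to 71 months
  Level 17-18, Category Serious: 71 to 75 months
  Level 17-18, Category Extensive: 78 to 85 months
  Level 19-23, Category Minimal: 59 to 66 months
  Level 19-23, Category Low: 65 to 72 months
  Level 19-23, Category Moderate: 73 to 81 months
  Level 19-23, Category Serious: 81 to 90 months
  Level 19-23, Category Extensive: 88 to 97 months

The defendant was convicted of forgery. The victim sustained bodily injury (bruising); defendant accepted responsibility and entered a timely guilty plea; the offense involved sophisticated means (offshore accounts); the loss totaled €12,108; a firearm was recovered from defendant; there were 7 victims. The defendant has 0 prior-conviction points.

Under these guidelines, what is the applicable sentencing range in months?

Base offense level for forgery: 15.
R1 applies (level before this adjustment is 15 ≥ 7, so +5): 15 + 5 = 20.
R2 applies: 20 + 2 = 22.
R3 applies (level before this adjustment is 22 ≥ 12, so +4): 22 + 4 = 26.
R4 applies: 26 + 3 = 29.
R5 applies: 29 + 1 = 30.
R6 applies: 30 − 4 = 26.
R7 does not apply.
Level 26 exceeds the maximum of 23; capped at 23.
Final offense level: 23.
Criminal history: 0 prior points → Category Minimal (0-9).
Level 23 falls in the 19-23 band.
Grid: Level 19-23 × Category Minimal = 59-66 months.

59-66 months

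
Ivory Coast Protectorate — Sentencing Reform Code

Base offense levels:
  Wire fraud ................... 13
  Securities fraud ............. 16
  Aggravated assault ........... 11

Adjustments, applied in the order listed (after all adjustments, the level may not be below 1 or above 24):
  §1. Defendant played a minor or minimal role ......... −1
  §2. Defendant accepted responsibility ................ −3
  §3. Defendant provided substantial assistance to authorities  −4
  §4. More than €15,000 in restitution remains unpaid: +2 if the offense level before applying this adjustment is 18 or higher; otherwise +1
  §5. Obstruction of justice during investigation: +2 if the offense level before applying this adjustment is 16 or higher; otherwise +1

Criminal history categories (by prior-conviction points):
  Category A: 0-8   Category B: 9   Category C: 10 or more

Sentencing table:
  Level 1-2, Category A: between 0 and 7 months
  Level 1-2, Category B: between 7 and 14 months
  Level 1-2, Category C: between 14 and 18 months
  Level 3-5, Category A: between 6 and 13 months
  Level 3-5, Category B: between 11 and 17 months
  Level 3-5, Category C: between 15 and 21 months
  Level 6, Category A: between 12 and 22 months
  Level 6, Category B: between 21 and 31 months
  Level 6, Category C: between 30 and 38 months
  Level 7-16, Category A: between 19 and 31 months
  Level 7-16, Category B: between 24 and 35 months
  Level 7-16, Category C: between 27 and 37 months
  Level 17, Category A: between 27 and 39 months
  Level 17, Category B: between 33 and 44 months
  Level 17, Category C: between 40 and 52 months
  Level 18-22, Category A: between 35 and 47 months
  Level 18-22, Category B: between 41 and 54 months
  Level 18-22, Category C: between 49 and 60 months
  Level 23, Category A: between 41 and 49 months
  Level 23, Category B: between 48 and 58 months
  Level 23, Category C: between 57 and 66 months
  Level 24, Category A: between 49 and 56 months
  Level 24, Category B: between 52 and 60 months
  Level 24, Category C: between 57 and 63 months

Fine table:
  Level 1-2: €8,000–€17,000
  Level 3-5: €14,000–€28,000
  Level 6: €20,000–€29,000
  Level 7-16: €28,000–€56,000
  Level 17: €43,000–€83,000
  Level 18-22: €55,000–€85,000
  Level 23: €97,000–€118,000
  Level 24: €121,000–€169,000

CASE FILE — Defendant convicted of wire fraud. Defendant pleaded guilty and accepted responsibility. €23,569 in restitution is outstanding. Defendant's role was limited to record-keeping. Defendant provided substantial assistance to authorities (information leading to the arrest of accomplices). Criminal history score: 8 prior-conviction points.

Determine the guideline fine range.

€20,000–€29,000

Base offense level for wire fraud: 13.
§1 applies: 13 − 1 = 12.
§2 applies: 12 − 3 = 9.
§3 applies: 9 − 4 = 5.
§4 applies (level before this adjustment is 5 < 18, so +1): 5 + 1 = 6.
Final offense level: 6.
Level 6 falls in the 6 band.
Fine table: Level 6 → €20,000–€29,000.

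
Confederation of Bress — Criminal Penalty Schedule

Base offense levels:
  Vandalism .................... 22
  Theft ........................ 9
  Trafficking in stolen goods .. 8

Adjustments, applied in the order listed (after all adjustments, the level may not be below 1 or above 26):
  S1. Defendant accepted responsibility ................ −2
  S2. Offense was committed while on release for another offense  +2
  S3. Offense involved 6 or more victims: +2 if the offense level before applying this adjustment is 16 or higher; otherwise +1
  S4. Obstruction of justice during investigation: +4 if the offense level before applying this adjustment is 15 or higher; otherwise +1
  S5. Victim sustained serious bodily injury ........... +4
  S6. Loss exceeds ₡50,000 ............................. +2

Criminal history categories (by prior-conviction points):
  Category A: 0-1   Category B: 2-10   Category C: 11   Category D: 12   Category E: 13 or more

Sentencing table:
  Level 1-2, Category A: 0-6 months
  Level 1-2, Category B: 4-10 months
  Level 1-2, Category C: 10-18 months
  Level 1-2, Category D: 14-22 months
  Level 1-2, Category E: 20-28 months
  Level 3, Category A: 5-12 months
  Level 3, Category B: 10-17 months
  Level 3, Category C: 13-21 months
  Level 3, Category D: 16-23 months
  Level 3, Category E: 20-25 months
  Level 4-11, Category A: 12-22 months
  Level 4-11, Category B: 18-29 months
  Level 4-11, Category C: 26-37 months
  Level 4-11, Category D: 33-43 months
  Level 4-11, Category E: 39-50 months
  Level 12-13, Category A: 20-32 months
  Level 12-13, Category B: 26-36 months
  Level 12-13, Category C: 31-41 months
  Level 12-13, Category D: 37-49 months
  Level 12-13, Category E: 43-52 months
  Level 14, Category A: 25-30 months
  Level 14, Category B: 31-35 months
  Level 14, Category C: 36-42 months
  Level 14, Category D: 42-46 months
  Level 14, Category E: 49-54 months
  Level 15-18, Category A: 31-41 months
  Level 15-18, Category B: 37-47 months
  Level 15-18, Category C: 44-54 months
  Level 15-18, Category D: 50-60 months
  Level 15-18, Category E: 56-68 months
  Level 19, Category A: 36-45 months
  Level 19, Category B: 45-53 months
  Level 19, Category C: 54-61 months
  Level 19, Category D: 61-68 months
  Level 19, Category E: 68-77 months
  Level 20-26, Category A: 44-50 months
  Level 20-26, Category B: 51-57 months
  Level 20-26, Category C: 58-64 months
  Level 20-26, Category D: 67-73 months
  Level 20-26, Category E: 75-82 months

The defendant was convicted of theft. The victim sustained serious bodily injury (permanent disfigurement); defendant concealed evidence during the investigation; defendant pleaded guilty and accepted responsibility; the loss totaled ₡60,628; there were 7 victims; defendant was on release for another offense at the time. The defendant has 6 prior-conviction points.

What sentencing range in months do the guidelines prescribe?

37-47 months

Base offense level for theft: 9.
S1 applies: 9 − 2 = 7.
S2 applies: 7 + 2 = 9.
S3 applies (level before this adjustment is 9 < 16, so +1): 9 + 1 = 10.
S4 applies (level before this adjustment is 10 < 15, so +1): 10 + 1 = 11.
S5 applies: 11 + 4 = 15.
S6 applies: 15 + 2 = 17.
Final offense level: 17.
Criminal history: 6 prior points → Category B (2-10).
Level 17 falls in the 15-18 band.
Grid: Level 15-18 × Category B = 37-47 months.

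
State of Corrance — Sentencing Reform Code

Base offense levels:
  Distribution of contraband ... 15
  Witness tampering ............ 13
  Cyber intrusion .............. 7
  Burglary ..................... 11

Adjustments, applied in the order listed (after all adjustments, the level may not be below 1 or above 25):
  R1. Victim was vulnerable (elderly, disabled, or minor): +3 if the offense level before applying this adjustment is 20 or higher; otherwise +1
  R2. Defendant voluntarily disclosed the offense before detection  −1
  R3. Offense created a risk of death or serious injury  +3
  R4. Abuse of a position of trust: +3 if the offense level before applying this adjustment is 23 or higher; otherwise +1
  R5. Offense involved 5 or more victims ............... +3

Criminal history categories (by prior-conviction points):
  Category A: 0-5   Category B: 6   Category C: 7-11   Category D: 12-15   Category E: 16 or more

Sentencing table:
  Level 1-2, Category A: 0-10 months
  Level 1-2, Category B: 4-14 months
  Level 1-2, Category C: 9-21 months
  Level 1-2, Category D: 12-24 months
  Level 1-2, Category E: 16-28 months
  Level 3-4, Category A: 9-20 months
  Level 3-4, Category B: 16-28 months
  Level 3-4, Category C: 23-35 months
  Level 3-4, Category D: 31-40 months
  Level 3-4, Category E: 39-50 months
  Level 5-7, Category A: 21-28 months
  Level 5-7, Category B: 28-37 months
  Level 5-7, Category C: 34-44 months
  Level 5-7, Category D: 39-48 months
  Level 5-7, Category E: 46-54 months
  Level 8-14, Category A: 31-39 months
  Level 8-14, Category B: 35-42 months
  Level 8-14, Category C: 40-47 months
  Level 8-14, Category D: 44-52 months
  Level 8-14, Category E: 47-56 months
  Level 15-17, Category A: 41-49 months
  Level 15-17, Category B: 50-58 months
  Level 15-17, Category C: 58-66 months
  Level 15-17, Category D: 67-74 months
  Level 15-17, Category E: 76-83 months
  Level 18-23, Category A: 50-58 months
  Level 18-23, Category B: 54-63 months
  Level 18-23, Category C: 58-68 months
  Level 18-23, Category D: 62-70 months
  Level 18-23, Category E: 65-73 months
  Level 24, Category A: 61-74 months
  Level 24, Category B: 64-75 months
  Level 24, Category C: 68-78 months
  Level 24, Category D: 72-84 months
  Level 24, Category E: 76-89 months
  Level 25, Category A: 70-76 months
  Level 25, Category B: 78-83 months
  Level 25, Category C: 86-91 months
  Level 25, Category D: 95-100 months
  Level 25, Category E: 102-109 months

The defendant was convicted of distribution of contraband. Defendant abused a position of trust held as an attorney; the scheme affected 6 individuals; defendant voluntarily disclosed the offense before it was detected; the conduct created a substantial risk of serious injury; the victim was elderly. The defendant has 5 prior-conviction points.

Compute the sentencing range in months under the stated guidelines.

50-58 months

Base offense level for distribution of contraband: 15.
R1 applies (level before this adjustment is 15 < 20, so +1): 15 + 1 = 16.
R2 applies: 16 − 1 = 15.
R3 applies: 15 + 3 = 18.
R4 applies (level before this adjustment is 18 < 23, so +1): 18 + 1 = 19.
R5 applies: 19 + 3 = 22.
Final offense level: 22.
Criminal history: 5 prior points → Category A (0-5).
Level 22 falls in the 18-23 band.
Grid: Level 18-23 × Category A = 50-58 months.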